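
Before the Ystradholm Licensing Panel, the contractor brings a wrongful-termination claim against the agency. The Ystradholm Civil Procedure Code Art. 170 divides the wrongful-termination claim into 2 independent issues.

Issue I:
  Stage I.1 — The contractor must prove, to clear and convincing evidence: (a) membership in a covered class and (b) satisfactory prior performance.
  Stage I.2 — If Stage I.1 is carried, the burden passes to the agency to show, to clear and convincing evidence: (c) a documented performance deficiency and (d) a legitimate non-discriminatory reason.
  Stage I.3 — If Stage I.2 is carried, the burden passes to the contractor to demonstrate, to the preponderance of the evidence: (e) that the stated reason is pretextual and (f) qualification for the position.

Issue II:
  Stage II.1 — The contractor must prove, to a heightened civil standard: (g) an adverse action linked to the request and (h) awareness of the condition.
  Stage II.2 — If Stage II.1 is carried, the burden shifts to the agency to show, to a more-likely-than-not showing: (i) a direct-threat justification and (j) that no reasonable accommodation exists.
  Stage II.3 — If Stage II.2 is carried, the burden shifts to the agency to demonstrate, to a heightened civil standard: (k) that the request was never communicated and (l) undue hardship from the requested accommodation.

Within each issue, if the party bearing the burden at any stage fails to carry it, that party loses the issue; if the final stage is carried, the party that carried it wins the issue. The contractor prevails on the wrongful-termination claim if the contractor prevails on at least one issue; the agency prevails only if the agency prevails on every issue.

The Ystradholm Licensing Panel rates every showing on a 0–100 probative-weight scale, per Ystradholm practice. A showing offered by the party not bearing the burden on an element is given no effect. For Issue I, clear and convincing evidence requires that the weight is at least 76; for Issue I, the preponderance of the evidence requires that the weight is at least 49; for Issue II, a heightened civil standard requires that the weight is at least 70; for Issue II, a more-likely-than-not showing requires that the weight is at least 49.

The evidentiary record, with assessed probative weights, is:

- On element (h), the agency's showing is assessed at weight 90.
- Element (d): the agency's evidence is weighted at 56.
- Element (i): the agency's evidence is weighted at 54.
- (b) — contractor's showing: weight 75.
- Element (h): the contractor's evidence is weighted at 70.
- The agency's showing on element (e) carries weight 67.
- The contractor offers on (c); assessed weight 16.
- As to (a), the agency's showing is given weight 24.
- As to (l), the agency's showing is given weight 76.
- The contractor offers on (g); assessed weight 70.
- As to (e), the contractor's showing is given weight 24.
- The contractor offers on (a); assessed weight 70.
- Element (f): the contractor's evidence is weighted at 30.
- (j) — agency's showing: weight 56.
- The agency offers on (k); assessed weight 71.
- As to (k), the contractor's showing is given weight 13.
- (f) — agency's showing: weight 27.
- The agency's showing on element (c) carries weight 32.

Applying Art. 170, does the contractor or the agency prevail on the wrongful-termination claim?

agency

— Issue I —
At Stage I.1 the contractor must meet clear and convincing evidence (weight is at least 76): on (a) the weight is 70 (the agency's 24 is given no effect), < 76, so (a) does not meet the standard; on (b) the weight is 75, < 76, so (b) does not meet the standard.
  The contractor does not carry Stage I.1.
So the agency prevails on this issue.
— Issue II —
Stage II.1 (contractor, a heightened civil standard, weight is at least 70): (g) 70 ≥ 70 — meets; (h) 70 (agency's 90 disregarded) ≥ 70 — meets.
  All elements met. The burden passes to the agency.
Stage II.2 (agency, a more-likely-than-not showing, weight is at least 49): (i) 54 ≥ 49 — meets; (j) 56 ≥ 49 — meets.
  Stage II.2 is satisfied; the agency continues to bear the burden.
Stage II.3 (agency, a heightened civil standard, weight is at least 70): (k) 71 (contractor's 13 disregarded) ≥ 70 — meets; (l) 76 ≥ 70 — meets.
  All elements met at the final stage.
Every stage carried; the agency prevails on this issue.
Per-issue: Issue I → agency; Issue II → agency. The contractor must prevail on at least one issue; overall, the agency prevails.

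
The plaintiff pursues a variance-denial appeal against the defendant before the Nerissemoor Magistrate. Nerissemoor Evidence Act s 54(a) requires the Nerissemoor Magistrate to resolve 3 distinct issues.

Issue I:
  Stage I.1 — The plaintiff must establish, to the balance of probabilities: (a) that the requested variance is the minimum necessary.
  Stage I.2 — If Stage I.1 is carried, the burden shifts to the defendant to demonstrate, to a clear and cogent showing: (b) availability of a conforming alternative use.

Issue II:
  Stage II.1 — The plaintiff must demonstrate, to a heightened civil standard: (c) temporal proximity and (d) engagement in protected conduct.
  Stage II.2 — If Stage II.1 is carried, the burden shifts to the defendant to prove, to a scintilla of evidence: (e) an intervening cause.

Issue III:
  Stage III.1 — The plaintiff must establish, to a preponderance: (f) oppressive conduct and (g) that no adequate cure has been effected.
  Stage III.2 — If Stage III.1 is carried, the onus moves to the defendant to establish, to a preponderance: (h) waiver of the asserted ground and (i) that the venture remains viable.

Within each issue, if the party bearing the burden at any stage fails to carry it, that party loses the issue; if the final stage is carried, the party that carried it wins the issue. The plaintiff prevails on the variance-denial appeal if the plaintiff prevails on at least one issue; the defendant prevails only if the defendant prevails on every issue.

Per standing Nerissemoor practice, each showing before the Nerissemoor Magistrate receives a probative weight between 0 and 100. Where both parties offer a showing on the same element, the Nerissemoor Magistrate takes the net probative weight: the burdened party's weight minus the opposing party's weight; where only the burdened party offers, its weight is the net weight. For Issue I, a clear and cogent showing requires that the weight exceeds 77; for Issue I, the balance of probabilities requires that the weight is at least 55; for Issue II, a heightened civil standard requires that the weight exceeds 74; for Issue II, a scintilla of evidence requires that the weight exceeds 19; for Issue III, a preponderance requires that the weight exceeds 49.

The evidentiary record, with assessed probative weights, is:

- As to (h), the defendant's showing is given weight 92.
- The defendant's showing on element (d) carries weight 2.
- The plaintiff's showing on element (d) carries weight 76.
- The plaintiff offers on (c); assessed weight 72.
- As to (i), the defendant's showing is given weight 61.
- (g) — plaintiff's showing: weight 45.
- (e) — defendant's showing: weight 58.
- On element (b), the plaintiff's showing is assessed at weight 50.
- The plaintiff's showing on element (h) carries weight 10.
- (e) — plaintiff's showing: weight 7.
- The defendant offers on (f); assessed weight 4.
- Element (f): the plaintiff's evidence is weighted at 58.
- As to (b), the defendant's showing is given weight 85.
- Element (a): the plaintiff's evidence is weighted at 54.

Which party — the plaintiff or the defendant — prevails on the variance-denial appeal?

defendant

— Issue I —
Stage I.1 (plaintiff, the balance of probabilities, weight is at least 55): (a) 54 < 55 — fails.
  Stage I.1 not carried; the plaintiff fails its burden.
The defendant prevails on this issue.
— Issue II —
At Stage II.1 the plaintiff must meet a heightened civil standard (weight exceeds 74): on (c) the weight is 72, which does not exceed 74, so (c) does not meet the standard; on (d) the weight is 76 less the opposing 2 gives net 74, ≤ 74, so (d) does not meet the standard.
  Not every element is met, so the plaintiff fails to carry Stage II.1.
The defendant prevails on this issue.
— Issue III —
Stage III.1 (plaintiff, a preponderance, weight exceeds 49): (f) net 58−4=54 > 49 — meets; (g) 45 ≤ 49 — fails.
  Not every element is met, so the plaintiff fails to carry Stage III.1.
So the defendant prevails on this issue.
Per-issue: Issue I → defendant; Issue II → defendant; Issue III → defendant. The plaintiff must prevail on at least one issue; overall, the defendant prevails.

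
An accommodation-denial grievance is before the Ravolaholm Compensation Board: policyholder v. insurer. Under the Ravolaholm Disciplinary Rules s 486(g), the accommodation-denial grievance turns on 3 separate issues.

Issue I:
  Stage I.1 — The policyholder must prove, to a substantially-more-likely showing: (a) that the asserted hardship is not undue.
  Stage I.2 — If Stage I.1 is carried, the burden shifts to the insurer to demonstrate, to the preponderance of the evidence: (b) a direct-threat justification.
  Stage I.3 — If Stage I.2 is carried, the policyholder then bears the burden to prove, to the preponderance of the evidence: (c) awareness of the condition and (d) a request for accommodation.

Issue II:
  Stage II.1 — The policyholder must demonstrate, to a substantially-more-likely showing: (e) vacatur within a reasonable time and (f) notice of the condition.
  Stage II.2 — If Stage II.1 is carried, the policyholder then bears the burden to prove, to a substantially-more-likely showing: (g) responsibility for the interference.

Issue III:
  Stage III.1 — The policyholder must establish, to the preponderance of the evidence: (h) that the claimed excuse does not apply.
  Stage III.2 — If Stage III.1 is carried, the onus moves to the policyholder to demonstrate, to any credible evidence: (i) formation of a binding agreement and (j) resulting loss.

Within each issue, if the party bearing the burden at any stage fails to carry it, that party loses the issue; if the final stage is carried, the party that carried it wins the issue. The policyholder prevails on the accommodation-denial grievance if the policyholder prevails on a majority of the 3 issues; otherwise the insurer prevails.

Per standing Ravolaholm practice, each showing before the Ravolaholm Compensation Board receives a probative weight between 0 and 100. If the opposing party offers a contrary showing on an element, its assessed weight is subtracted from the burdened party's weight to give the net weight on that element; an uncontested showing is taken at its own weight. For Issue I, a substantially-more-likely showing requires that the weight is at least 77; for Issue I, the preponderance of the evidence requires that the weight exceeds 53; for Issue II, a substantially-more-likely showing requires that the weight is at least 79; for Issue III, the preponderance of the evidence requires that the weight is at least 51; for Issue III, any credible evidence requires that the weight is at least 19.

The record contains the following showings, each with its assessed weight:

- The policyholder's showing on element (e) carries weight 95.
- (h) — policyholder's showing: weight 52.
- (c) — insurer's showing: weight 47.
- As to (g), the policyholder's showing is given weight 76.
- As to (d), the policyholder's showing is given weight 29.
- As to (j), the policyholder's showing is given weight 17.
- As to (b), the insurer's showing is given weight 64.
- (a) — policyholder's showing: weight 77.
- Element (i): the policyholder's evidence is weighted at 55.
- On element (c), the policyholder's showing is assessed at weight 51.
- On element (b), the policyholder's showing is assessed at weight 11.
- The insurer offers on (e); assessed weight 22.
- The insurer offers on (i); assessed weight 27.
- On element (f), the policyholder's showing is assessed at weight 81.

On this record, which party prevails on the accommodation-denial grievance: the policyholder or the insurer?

insurer

— Issue I —
At Stage I.1 the policyholder must meet a substantially-more-likely showing (weight is at least 77): on (a) the weight is 77, which does reach 77, so (a) meets the standard.
  The policyholder carries Stage I.1; the insurer now bears the burden.
At Stage I.2 the insurer must meet the preponderance of the evidence (weight exceeds 53): on (b) the weight is 64 less the opposing 11 gives net 53, ≤ 53, so (b) does not meet the standard.
  The insurer does not carry Stage I.2.
The policyholder prevails on this issue.
— Issue II —
At Stage II.1 the policyholder must meet a substantially-more-likely showing (weight is at least 79): on (e) the weight is 95 less the opposing 22 gives net 73, < 79, so (e) does not meet the standard; on (f) the weight is 81, ≥ 79, so (f) meets the standard.
  Not every element is met, so the policyholder fails to carry Stage II.1.
The insurer prevails on this issue.
— Issue III —
Stage III.1 (policyholder, the preponderance of the evidence, weight is at least 51): (h) 52 ≥ 51 — meets.
  All elements met. The policyholder retains the burden for Stage III.2.
Stage III.2 (policyholder, any credible evidence, weight is at least 19): (i) net 55−27=28 ≥ 19 — meets; (j) 17 < 19 — fails.
  The policyholder does not carry Stage III.2.
So the insurer prevails on this issue.
Per-issue: Issue I → policyholder; Issue II → insurer; Issue III → insurer. The policyholder must prevail on a majority of issues; overall, the insurer prevails.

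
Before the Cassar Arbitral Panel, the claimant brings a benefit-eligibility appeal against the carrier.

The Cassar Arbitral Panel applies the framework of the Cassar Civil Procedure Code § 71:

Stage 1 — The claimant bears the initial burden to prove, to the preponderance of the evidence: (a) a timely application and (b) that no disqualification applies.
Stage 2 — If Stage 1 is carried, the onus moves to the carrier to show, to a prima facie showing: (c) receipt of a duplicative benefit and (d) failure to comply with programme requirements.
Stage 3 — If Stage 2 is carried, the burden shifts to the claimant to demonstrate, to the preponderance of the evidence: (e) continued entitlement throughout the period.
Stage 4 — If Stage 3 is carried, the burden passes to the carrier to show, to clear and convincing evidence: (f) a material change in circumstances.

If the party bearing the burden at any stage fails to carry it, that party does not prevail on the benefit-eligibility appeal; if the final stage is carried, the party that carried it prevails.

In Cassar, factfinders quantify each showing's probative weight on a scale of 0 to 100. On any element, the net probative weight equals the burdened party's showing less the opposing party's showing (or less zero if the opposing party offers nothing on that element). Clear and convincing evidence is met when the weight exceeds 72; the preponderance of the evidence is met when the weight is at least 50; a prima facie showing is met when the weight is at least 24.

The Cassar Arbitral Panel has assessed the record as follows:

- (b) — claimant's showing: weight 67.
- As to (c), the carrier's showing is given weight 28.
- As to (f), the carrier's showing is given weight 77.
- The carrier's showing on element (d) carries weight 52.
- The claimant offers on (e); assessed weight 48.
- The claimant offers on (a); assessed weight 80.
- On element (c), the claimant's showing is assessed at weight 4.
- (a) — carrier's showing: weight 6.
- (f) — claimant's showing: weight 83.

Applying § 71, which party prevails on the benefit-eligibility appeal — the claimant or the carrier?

Stage 1 (claimant, the preponderance of the evidence, weight is at least 50): (a) net 80−6=74 ≥ 50 — meets; (b) 67 ≥ 50 — meets.
  The claimant carries Stage 1; the carrier now bears the burden.
Stage 2 (carrier, a prima facie showing, weight is at least 24): (c) net 28−4=24 ≥ 24 — meets; (d) 52 ≥ 24 — meets.
  The carrier carries Stage 2; the claimant now bears the burden.
Stage 3 (claimant, the preponderance of the evidence, weight is at least 50): (e) 48 < 50 — fails.
  The claimant does not carry Stage 3.
So the carrier prevails.

carrier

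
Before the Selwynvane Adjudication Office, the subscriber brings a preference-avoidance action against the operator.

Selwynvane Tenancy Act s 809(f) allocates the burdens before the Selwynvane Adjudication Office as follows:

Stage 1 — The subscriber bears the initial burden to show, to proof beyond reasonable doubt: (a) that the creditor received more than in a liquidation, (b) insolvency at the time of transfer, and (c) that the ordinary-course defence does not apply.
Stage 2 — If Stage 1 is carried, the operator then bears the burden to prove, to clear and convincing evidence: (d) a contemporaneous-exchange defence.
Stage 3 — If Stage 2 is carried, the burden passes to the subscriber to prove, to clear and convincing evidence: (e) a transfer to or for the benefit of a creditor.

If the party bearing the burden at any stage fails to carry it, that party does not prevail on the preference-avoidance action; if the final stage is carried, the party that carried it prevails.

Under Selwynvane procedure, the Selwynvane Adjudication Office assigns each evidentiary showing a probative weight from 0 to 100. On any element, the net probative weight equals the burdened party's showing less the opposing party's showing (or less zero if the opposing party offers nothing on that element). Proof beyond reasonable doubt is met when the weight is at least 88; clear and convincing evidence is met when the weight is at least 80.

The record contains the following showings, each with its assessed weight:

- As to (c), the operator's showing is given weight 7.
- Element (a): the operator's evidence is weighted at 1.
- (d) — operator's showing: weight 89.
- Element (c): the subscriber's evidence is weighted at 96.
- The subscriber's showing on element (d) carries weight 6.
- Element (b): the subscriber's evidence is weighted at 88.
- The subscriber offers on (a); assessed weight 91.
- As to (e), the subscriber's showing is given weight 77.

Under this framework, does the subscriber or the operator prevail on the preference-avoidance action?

operator

Stage 1 (subscriber, proof beyond reasonable doubt, weight is at least 88): (a) net 91−1=90 ≥ 88 — meets; (b) 88 ≥ 88 — meets; (c) net 96−7=89 ≥ 88 — meets.
  Stage 1 is satisfied; the onus moves to the operator.
Stage 2 (operator, clear and convincing evidence, weight is at least 80): (d) net 89−6=83 ≥ 80 — meets.
  Stage 2 is satisfied; the onus moves to the subscriber.
Stage 3 (subscriber, clear and convincing evidence, weight is at least 80): (e) 77 < 80 — fails.
  The subscriber does not carry Stage 3.
So the operator prevails.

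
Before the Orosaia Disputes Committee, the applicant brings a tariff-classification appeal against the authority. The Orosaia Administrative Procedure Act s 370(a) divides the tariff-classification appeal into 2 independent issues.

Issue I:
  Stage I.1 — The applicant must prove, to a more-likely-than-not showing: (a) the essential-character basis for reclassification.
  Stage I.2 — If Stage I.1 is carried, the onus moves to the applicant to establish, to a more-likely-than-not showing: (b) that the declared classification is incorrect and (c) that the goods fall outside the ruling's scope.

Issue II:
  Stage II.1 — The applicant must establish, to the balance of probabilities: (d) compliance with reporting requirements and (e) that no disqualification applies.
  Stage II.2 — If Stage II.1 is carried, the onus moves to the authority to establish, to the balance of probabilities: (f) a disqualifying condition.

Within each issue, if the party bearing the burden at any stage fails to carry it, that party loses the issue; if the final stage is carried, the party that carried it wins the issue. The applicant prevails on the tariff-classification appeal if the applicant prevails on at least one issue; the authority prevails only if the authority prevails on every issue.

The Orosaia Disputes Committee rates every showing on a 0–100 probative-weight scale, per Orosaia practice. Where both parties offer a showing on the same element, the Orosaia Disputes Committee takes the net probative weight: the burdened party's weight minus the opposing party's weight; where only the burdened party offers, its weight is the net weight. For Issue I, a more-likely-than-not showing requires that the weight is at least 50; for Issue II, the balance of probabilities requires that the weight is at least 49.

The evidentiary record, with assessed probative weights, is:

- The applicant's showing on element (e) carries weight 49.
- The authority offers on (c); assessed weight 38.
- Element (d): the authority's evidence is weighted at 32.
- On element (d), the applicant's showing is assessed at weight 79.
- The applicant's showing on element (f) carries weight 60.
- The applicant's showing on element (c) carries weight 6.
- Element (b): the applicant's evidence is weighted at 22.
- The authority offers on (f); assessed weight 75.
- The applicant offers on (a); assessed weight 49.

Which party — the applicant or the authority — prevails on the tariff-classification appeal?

authority

— Issue I —
Stage I.1 (applicant, a more-likely-than-not showing, weight is at least 50): (a) 49 < 50 — fails.
  The applicant does not carry Stage I.1.
The authority prevails on this issue.
— Issue II —
Stage II.1 — burden on applicant; standard: the balance of probabilities (weight is at least 49).
    (d): 79 − 32 = 47 < 49 [not met]
    (e): 49 ≥ 49 [met]
  The applicant does not carry Stage II.1.
So the authority prevails on this issue.
Per-issue: Issue I → authority; Issue II → authority. The applicant must prevail on at least one issue; overall, the authority prevails.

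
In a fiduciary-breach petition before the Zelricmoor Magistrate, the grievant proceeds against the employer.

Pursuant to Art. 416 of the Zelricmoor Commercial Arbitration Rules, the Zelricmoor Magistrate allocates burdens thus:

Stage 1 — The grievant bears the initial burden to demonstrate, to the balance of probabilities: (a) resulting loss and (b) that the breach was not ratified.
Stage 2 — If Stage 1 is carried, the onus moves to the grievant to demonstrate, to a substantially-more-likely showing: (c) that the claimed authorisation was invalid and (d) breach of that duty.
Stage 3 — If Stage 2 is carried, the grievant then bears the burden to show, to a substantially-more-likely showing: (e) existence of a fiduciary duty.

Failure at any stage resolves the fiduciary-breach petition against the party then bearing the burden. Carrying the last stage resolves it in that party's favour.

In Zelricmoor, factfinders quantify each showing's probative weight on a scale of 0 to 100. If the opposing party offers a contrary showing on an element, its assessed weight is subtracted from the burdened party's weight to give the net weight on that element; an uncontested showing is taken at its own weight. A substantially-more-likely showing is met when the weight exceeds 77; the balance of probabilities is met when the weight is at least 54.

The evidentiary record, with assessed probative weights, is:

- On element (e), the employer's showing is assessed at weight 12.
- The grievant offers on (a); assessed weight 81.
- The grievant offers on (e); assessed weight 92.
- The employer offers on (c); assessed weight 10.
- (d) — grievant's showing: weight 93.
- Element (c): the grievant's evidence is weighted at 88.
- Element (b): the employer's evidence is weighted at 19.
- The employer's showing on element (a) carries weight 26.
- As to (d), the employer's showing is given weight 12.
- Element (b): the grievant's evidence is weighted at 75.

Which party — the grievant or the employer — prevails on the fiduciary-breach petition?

grievant

Stage 1 — burden on grievant; standard: the balance of probabilities (weight is at least 54).
    (a): 81 − 26 = 55 ≥ 54 [met]
    (b): 75 − 19 = 56 ≥ 54 [met]
  Stage 1 is satisfied; the grievant continues to bear the burden.
Stage 2 — burden on grievant; standard: a substantially-more-likely showing (weight exceeds 77).
    (c): 88 − 10 = 78 > 77 [met]
    (d): 93 − 12 = 81 > 77 [met]
  All elements met. The grievant retains the burden for Stage 3.
Stage 3 — burden on grievant; standard: a substantially-more-likely showing (weight exceeds 77).
    (e): 92 − 12 = 80 > 77 [met]
  The grievant carries the last stage.
All stages carried — the grievant prevails.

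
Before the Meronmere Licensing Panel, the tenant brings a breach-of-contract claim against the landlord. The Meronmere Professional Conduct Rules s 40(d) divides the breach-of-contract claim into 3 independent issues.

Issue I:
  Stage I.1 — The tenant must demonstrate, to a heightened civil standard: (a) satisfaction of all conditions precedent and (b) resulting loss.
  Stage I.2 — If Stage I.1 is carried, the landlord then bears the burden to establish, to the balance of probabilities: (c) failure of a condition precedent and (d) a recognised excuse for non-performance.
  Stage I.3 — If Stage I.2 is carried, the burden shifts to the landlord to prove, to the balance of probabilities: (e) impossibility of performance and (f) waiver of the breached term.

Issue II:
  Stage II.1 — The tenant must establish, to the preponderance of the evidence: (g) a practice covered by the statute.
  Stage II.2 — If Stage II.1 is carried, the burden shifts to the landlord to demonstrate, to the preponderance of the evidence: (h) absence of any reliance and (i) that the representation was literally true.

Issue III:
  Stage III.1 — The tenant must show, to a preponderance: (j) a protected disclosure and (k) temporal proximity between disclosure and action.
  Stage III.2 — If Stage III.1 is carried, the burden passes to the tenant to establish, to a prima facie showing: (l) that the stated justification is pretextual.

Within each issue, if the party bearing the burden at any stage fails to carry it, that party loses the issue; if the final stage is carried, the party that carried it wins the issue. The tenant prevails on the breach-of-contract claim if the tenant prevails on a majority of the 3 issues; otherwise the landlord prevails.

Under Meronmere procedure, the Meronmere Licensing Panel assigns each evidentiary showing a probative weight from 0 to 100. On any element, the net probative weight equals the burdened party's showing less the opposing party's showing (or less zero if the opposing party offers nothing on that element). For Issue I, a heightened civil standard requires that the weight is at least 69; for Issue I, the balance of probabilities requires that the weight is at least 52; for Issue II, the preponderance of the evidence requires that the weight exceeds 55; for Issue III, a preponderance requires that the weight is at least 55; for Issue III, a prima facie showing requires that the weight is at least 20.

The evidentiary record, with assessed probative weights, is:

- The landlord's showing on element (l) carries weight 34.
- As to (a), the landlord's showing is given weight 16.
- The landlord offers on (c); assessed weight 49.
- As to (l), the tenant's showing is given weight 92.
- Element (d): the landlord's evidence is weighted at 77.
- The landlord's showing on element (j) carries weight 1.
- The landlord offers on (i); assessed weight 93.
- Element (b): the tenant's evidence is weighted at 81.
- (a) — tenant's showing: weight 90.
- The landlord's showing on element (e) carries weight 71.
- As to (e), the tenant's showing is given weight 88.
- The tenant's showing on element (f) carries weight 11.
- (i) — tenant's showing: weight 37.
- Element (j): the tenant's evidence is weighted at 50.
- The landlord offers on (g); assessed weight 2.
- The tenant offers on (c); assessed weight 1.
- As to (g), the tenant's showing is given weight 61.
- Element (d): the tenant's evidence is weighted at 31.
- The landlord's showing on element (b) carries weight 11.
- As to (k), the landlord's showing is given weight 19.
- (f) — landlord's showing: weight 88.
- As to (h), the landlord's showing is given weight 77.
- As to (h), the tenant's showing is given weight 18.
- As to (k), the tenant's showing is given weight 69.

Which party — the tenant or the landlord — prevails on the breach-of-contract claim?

landlord

— Issue I —
Stage I.1 (tenant, a heightened civil standard, weight is at least 69): (a) net 90−16=74 ≥ 69 — meets; (b) net 81−11=70 ≥ 69 — meets.
  Stage I.1 carried; the burden shifts to the landlord.
Stage I.2 (landlord, the balance of probabilities, weight is at least 52): (c) net 49−1=48 < 52 — fails; (d) net 77−31=46 < 52 — fails.
  The landlord does not carry Stage I.2.
So the tenant prevails on this issue.
— Issue II —
At Stage II.1 the tenant must meet the preponderance of the evidence (weight exceeds 55): on (g) the weight is 61 less the opposing 2 gives net 59, which does exceed 55, so (g) meets the standard.
  Stage II.1 carried; the burden shifts to the landlord.
At Stage II.2 the landlord must meet the preponderance of the evidence (weight exceeds 55): on (h) the weight is 77 less the opposing 18 gives net 59, which does exceed 55, so (h) meets the standard; on (i) the weight is 93 less the opposing 37 gives net 56, which does exceed 55, so (i) meets the standard.
  The landlord carries the last stage.
With every stage satisfied, the landlord prevails on this issue.
— Issue III —
At Stage III.1 the tenant must meet a preponderance (weight is at least 55): on (j) the weight is 50 less the opposing 1 gives net 49, which does not reach 55, so (j) does not meet the standard; on (k) the weight is 69 less the opposing 19 gives net 50, which does not reach 55, so (k) does not meet the standard.
  The tenant does not carry Stage III.1.
So the landlord prevails on this issue.
Per-issue: Issue I → tenant; Issue II → landlord; Issue III → landlord. The tenant must prevail on a majority of issues; overall, the landlord prevails.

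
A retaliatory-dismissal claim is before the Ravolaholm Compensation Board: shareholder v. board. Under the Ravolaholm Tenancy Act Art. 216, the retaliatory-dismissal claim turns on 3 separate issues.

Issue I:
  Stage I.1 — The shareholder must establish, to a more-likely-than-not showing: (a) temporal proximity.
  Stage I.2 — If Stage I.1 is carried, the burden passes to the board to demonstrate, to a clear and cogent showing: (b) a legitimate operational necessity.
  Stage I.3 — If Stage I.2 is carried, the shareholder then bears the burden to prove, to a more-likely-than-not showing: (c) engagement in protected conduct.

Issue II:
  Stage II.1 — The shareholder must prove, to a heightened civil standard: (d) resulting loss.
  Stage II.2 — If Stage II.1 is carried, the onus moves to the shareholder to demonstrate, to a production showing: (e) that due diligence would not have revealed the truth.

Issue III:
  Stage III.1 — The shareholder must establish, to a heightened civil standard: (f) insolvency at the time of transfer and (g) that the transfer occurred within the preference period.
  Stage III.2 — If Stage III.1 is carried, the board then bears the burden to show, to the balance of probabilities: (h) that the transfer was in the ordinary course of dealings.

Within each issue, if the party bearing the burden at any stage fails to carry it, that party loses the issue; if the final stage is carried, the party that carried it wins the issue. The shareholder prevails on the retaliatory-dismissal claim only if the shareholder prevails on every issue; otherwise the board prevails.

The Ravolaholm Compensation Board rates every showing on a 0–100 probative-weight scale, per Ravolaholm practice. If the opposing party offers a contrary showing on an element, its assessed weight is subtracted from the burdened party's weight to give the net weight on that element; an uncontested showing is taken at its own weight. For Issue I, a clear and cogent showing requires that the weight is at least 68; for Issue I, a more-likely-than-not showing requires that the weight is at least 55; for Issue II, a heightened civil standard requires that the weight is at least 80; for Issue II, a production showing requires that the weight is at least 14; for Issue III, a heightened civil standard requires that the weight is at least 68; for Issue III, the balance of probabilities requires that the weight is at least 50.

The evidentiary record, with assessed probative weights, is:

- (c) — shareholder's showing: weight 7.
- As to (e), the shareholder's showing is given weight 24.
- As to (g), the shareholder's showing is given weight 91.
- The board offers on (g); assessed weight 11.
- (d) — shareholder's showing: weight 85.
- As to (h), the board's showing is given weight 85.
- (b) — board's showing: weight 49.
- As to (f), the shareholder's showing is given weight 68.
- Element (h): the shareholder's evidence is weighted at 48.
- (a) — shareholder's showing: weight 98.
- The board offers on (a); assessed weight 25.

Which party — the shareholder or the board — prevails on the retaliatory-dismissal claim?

— Issue I —
At Stage I.1 the shareholder must meet a more-likely-than-not showing (weight is at least 55): on (a) the weight is 98 less the opposing 25 gives net 73, ≥ 55, so (a) meets the standard.
  The shareholder carries Stage I.1; the board now bears the burden.
At Stage I.2 the board must meet a clear and cogent showing (weight is at least 68): on (b) the weight is 49, < 68, so (b) does not meet the standard.
  The board does not carry Stage I.2.
So the shareholder prevails on this issue.
— Issue II —
At Stage II.1 the shareholder must meet a heightened civil standard (weight is at least 80): on (d) the weight is 85, which does reach 80, so (d) meets the standard.
  Stage II.1 is satisfied; the shareholder continues to bear the burden.
At Stage II.2 the shareholder must meet a production showing (weight is at least 14): on (e) the weight is 24, ≥ 14, so (e) meets the standard.
  The shareholder carries the last stage.
All stages carried — the shareholder prevails on this issue.
— Issue III —
At Stage III.1 the shareholder must meet a heightened civil standard (weight is at least 68): on (f) the weight is 68, ≥ 68, so (f) meets the standard; on (g) the weight is 91 less the opposing 11 gives net 80, which does reach 68, so (g) meets the standard.
  Stage III.1 is satisfied; the onus moves to the board.
At Stage III.2 the board must meet the balance of probabilities (weight is at least 50): on (h) the weight is 85 less the opposing 48 gives net 37, which does not reach 50, so (h) does not meet the standard.
  Stage III.2 not carried; the board fails its burden.
The analysis ends at Stage III.2; the shareholder prevails on this issue.
Per-issue: Issue I → shareholder; Issue II → shareholder; Issue III → shareholder. The shareholder must prevail on every issue; overall, the shareholder prevails.

shareholder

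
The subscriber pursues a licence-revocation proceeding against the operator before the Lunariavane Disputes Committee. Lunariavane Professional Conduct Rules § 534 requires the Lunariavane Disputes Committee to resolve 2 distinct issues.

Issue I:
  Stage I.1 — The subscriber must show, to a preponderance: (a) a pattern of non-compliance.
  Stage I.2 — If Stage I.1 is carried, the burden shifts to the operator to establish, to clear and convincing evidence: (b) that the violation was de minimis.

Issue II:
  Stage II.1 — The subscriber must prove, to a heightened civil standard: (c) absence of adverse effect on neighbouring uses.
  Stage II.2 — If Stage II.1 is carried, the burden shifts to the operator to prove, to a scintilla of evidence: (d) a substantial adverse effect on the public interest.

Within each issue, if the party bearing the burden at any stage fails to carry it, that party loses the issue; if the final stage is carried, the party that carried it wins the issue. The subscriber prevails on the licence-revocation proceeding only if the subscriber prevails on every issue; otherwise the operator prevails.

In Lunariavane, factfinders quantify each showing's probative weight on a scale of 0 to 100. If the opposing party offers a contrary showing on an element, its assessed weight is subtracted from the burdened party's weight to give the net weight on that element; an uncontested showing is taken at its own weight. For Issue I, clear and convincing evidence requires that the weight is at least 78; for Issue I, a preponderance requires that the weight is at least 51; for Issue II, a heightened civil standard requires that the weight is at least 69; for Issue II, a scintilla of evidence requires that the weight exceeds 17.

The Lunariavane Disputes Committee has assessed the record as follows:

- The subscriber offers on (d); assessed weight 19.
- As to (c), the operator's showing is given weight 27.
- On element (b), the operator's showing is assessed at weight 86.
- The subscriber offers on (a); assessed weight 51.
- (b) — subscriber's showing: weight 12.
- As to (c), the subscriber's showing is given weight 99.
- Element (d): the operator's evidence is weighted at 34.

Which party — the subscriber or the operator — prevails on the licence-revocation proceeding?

— Issue I —
At Stage I.1 the subscriber must meet a preponderance (weight is at least 51): on (a) the weight is 51, which does reach 51, so (a) meets the standard.
  All elements met. The burden passes to the operator.
At Stage I.2 the operator must meet clear and convincing evidence (weight is at least 78): on (b) the weight is 86 less the opposing 12 gives net 74, < 78, so (b) does not meet the standard.
  The operator does not carry Stage I.2.
The analysis ends at Stage I.2; the subscriber prevails on this issue.
— Issue II —
At Stage II.1 the subscriber must meet a heightened civil standard (weight is at least 69): on (c) the weight is 99 less the opposing 27 gives net 72, which does reach 69, so (c) meets the standard.
  Stage II.1 is satisfied; the onus moves to the operator.
At Stage II.2 the operator must meet a scintilla of evidence (weight exceeds 17): on (d) the weight is 34 less the opposing 19 gives net 15, ≤ 17, so (d) does not meet the standard.
  The operator does not carry Stage II.2.
So the subscriber prevails on this issue.
Per-issue: Issue I → subscriber; Issue II → subscriber. The subscriber must prevail on every issue; overall, the subscriber prevails.

subscriber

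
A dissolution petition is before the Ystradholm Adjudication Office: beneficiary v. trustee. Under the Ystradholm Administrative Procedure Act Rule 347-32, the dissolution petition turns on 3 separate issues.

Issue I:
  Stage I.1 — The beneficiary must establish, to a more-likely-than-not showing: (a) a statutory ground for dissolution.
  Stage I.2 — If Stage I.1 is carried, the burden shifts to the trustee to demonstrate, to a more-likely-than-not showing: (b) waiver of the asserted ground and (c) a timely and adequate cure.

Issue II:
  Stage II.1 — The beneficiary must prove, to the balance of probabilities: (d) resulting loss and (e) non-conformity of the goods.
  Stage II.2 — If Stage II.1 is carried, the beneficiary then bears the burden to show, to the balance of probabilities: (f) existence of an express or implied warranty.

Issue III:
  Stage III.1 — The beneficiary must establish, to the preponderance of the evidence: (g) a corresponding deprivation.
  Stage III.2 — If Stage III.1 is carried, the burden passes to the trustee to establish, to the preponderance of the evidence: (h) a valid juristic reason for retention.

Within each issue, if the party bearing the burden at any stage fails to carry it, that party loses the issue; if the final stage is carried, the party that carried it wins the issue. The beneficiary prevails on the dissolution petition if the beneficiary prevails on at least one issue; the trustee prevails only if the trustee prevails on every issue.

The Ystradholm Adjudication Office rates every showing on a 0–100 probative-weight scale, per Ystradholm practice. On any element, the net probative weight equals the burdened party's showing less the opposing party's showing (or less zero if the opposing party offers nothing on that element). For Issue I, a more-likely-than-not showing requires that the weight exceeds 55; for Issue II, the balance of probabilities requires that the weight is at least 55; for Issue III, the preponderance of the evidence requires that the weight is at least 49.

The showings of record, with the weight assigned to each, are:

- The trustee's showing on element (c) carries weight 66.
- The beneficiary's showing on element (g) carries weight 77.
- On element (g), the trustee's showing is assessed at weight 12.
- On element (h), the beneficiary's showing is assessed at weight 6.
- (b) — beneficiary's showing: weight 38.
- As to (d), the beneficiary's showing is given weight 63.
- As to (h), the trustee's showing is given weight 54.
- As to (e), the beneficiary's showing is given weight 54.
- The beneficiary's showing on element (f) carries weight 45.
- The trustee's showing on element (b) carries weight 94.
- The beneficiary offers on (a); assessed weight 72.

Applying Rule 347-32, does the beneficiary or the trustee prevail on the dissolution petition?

beneficiary

— Issue I —
Stage I.1 (beneficiary, a more-likely-than-not showing, weight exceeds 55): (a) 72 > 55 — meets.
  Stage I.1 carried; the burden shifts to the trustee.
Stage I.2 (trustee, a more-likely-than-not showing, weight exceeds 55): (b) net 94−38=56 > 55 — meets; (c) 66 > 55 — meets.
  The trustee carries the last stage.
With every stage satisfied, the trustee prevails on this issue.
— Issue II —
At Stage II.1 the beneficiary must meet the balance of probabilities (weight is at least 55): on (d) the weight is 63, ≥ 55, so (d) meets the standard; on (e) the weight is 54, < 55, so (e) does not meet the standard.
  The beneficiary does not carry Stage II.1.
The trustee prevails on this issue.
— Issue III —
Stage III.1 (beneficiary, the preponderance of the evidence, weight is at least 49): (g) net 77−12=65 ≥ 49 — meets.
  Stage III.1 is satisfied; the onus moves to the trustee.
Stage III.2 (trustee, the preponderance of the evidence, weight is at least 49): (h) net 54−6=48 < 49 — fails.
  The trustee does not carry Stage III.2.
The analysis ends at Stage III.2; the beneficiary prevails on this issue.
Per-issue: Issue I → trustee; Issue II → trustee; Issue III → beneficiary. The beneficiary must prevail on at least one issue; overall, the beneficiary prevails.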